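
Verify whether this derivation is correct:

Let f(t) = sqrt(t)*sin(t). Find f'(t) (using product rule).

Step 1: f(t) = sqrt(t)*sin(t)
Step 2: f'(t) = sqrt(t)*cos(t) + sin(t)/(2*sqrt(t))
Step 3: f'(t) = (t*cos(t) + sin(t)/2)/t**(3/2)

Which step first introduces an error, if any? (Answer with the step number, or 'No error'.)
Step 3

Step 3 is incorrect due to a wrong exponent.
The step shows: (t*cos(t) + sin(t)/2)/t**(3/2)
The correct value should be: (t*cos(t) + sin(t)/2)/sqrt(t)

Explanation: The exponent -1/2 on t was incorrectly written as -3/2: the term (t*cos(t) + sin(t)/2)/sqrt(t) was incorrectly written as (t*cos(t) + sin(t)/2)/t**(3/2)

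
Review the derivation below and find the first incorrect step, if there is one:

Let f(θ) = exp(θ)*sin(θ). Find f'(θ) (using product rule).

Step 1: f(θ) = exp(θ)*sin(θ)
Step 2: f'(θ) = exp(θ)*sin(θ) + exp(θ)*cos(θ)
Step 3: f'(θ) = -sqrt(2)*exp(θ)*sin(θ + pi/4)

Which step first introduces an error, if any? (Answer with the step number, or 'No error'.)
Step 3

Step 3 is incorrect due to a sign flip.
The step shows: -sqrt(2)*exp(θ)*sin(θ + pi/4)
The correct value should be: sqrt(2)*exp(θ)*sin(θ + pi/4)

Explanation: The sign of the whole expression was flipped: the term sqrt(2)*exp(θ)*sin(θ + pi/4) was incorrectly written as -sqrt(2)*exp(θ)*sin(θ + pi/4)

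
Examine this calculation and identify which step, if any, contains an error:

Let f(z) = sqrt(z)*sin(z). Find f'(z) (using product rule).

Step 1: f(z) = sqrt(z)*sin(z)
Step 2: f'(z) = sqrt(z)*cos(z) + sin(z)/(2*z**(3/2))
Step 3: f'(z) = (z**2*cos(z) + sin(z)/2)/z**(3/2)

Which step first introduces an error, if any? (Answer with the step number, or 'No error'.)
Step 2

Step 2 is incorrect due to a wrong exponent.
The step shows: sqrt(z)*cos(z) + sin(z)/(2*z**(3/2))
The correct value should be: sqrt(z)*cos(z) + sin(z)/(2*sqrt(z))

Explanation: The exponent -1/2 on z was incorrectly written as -3/2: the term sin(z)/(2*sqrt(z)) was incorrectly written as sin(z)/(2*z**(3/2))
The later steps are derived from this incorrect expression, so the error originates in Step 2.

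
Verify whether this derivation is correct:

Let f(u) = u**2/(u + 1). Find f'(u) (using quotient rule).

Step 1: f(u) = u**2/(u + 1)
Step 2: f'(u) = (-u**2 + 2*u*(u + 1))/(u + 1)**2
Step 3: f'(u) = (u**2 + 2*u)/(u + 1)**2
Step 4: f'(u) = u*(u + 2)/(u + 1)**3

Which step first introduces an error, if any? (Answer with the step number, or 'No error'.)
Step 4

Step 4 is incorrect due to a wrong exponent.
The step shows: u*(u + 2)/(u + 1)**3
The correct value should be: u*(u + 2)/(u + 1)**2

Explanation: The exponent -2 on u + 1 was incorrectly written as -3: the term u*(u + 2)/(u + 1)**2 was incorrectly written as u*(u + 2)/(u + 1)**3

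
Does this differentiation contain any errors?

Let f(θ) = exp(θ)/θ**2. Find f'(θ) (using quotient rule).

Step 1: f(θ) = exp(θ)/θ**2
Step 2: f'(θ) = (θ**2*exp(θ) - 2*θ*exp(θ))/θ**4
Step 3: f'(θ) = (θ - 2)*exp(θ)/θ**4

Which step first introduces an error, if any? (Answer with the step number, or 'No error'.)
Step 3

Step 3 is incorrect due to a wrong exponent.
The step shows: (θ - 2)*exp(θ)/θ**4
The correct value should be: (θ - 2)*exp(θ)/θ**3

Explanation: The exponent -3 on θ was incorrectly written as -4: the term (θ - 2)*exp(θ)/θ**3 was incorrectly written as (θ - 2)*exp(θ)/θ**4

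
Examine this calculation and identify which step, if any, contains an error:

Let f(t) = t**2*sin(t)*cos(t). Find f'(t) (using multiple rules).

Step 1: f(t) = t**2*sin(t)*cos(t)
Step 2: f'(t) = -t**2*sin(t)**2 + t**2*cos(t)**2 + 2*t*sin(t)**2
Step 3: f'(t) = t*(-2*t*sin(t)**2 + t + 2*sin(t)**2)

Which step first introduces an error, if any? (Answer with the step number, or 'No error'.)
Step 2

Step 2 is incorrect due to a wrong trig function.
The step shows: -t**2*sin(t)**2 + t**2*cos(t)**2 + 2*t*sin(t)**2
The correct value should be: -t**2*sin(t)**2 + t**2*cos(t)**2 + 2*t*sin(t)*cos(t)

Explanation: cos(t) was incorrectly written as sin(t): the term 2*t*sin(t)*cos(t) was incorrectly written as 2*t*sin(t)**2
The later steps are derived from this incorrect expression, so the error originates in Step 2.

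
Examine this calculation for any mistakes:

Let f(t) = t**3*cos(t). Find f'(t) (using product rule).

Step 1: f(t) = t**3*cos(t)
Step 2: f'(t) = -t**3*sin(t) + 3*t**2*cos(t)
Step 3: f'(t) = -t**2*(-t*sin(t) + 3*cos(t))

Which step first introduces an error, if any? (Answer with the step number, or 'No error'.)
Step 3

Step 3 is incorrect due to a sign flip.
The step shows: -t**2*(-t*sin(t) + 3*cos(t))
The correct value should be: t**2*(-t*sin(t) + 3*cos(t))

Explanation: The sign of the whole expression was flipped: the term t**2*(-t*sin(t) + 3*cos(t)) was incorrectly written as -t**2*(-t*sin(t) + 3*cos(t))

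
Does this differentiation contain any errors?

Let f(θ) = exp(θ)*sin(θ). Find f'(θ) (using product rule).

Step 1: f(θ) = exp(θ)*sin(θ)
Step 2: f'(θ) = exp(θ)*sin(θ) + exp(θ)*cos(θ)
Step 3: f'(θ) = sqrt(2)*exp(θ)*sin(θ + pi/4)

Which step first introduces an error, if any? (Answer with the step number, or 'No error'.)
No error

All steps in this derivation are correct.
The final answer f'(θ) = sqrt(2)*exp(θ)*sin(θ + pi/4) is valid.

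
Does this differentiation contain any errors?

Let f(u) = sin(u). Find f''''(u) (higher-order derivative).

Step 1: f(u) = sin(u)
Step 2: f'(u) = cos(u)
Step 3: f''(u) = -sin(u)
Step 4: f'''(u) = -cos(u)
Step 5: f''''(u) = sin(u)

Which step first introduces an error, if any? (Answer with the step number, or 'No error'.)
No error

All steps in this derivation are correct.
The final answer f''''(u) = sin(u) is valid.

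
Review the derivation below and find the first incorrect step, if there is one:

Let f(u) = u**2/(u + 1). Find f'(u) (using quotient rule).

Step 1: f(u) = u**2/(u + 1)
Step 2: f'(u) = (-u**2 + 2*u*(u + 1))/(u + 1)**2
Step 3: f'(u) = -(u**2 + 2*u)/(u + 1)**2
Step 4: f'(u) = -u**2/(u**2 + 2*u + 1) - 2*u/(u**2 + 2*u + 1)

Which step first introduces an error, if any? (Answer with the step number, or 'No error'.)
Step 3

Step 3 is incorrect due to a sign flip.
The step shows: -(u**2 + 2*u)/(u + 1)**2
The correct value should be: (u**2 + 2*u)/(u + 1)**2

Explanation: The sign of the whole expression was flipped: the term (u**2 + 2*u)/(u + 1)**2 was incorrectly written as -(u**2 + 2*u)/(u + 1)**2
The later steps are derived from this incorrect expression, so the error originates in Step 3.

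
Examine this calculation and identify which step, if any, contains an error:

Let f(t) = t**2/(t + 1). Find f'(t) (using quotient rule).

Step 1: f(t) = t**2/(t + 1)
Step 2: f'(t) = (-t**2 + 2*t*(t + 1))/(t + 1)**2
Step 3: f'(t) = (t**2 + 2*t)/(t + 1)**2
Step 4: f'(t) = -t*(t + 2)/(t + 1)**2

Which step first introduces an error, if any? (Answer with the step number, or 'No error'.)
Step 4

Step 4 is incorrect due to a sign flip.
The step shows: -t*(t + 2)/(t + 1)**2
The correct value should be: t*(t + 2)/(t + 1)**2

Explanation: The sign of the whole expression was flipped: the term t*(t + 2)/(t + 1)**2 was incorrectly written as -t*(t + 2)/(t + 1)**2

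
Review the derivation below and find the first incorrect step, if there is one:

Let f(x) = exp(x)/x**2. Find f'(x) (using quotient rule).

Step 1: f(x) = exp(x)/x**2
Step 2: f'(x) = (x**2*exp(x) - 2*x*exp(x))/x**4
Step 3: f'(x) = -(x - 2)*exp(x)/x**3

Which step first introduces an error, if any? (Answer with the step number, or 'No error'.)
Step 3

Step 3 is incorrect due to a sign flip.
The step shows: -(x - 2)*exp(x)/x**3
The correct value should be: (x - 2)*exp(x)/x**3

Explanation: The sign of the whole expression was flipped: the term (x - 2)*exp(x)/x**3 was incorrectly written as -(x - 2)*exp(x)/x**3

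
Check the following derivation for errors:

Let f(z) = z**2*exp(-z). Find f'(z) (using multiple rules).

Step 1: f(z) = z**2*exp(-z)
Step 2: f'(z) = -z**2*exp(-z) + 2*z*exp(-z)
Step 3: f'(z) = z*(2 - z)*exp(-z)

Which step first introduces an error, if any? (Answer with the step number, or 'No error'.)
No error

All steps in this derivation are correct.
The final answer f'(z) = z*(2 - z)*exp(-z) is valid.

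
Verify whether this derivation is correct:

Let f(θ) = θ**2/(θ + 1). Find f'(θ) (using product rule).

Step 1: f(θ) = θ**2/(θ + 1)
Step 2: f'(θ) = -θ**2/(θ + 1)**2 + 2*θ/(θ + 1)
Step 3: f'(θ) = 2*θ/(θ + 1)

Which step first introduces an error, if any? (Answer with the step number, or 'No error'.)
Step 3

Step 3 is incorrect due to a dropped term.
The step shows: 2*θ/(θ + 1)
The correct value should be: -θ**2/(θ**2 + 2*θ + 1) + 2*θ/(θ + 1)

Explanation: A term was dropped: the term -θ**2/(θ**2 + 2*θ + 1) was incorrectly omitted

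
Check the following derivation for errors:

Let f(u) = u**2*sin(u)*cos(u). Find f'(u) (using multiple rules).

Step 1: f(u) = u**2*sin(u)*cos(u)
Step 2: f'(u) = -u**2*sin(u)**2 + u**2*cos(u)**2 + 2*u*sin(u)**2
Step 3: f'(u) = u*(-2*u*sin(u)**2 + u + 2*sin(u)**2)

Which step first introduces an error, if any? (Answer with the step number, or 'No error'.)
Step 2

Step 2 is incorrect due to a wrong trig function.
The step shows: -u**2*sin(u)**2 + u**2*cos(u)**2 + 2*u*sin(u)**2
The correct value should be: -u**2*sin(u)**2 + u**2*cos(u)**2 + 2*u*sin(u)*cos(u)

Explanation: cos(u) was incorrectly written as sin(u): the term 2*u*sin(u)*cos(u) was incorrectly written as 2*u*sin(u)**2
The later steps are derived from this incorrect expression, so the error originates in Step 2.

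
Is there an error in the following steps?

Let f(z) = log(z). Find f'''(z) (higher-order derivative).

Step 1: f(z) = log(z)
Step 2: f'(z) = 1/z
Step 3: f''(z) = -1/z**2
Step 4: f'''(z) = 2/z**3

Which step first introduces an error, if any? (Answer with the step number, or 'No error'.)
No error

All steps in this derivation are correct.
The final answer f'''(z) = 2/z**3 is valid.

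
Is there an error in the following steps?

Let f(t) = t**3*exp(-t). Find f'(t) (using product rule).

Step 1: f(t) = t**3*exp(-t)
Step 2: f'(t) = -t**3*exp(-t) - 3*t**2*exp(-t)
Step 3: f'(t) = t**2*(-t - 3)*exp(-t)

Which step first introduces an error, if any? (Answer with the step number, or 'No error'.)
Step 2

Step 2 is incorrect due to a sign flip.
The step shows: -t**3*exp(-t) - 3*t**2*exp(-t)
The correct value should be: -t**3*exp(-t) + 3*t**2*exp(-t)

Explanation: The sign of one term was flipped: the term 3*t**2*exp(-t) was incorrectly written as -3*t**2*exp(-t)
The later steps are derived from this incorrect expression, so the error originates in Step 2.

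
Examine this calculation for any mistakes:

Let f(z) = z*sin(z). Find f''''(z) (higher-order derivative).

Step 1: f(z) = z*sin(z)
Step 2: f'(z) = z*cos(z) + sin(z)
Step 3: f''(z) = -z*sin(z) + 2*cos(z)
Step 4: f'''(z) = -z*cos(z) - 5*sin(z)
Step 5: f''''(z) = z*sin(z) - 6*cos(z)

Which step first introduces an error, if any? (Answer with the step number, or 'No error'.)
Step 4

Step 4 is incorrect due to a wrong coefficient.
The step shows: -z*cos(z) - 5*sin(z)
The correct value should be: -z*cos(z) - 3*sin(z)

Explanation: The coefficient -3 was incorrectly written as -5: the term -3*sin(z) was incorrectly written as -5*sin(z)
The later steps are derived from this incorrect expression, so the error originates in Step 4.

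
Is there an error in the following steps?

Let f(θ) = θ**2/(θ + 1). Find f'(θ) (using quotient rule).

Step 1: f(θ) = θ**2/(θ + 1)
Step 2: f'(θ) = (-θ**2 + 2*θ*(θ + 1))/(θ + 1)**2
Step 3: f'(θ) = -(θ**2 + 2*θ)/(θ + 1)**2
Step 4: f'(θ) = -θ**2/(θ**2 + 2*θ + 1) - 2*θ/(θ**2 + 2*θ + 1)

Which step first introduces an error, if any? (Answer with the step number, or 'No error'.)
Step 3

Step 3 is incorrect due to a sign flip.
The step shows: -(θ**2 + 2*θ)/(θ + 1)**2
The correct value should be: (θ**2 + 2*θ)/(θ + 1)**2

Explanation: The sign of the whole expression was flipped: the term (θ**2 + 2*θ)/(θ + 1)**2 was incorrectly written as -(θ**2 + 2*θ)/(θ + 1)**2
The later steps are derived from this incorrect expression, so the error originates in Step 3.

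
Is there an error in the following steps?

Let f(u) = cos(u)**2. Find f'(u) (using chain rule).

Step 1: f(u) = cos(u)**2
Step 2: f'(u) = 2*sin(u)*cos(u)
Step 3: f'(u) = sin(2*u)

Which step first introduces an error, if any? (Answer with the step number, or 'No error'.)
Step 2

Step 2 is incorrect due to a sign flip.
The step shows: 2*sin(u)*cos(u)
The correct value should be: -2*sin(u)*cos(u)

Explanation: The sign of the whole expression was flipped: the term -2*sin(u)*cos(u) was incorrectly written as 2*sin(u)*cos(u)
The later steps are derived from this incorrect expression, so the error originates in Step 2.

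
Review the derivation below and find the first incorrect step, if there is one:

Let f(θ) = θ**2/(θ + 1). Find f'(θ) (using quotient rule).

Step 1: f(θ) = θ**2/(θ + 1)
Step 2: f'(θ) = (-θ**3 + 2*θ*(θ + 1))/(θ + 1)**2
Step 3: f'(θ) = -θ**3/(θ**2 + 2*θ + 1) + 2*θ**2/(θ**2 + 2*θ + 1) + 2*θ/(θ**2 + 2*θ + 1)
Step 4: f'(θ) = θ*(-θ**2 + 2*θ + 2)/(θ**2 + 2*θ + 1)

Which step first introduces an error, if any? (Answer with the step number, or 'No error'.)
Step 2

Step 2 is incorrect due to a wrong exponent.
The step shows: (-θ**3 + 2*θ*(θ + 1))/(θ + 1)**2
The correct value should be: (-θ**2 + 2*θ*(θ + 1))/(θ + 1)**2

Explanation: The exponent 2 on θ was incorrectly written as 3: the term (-θ**2 + 2*θ*(θ + 1))/(θ + 1)**2 was incorrectly written as (-θ**3 + 2*θ*(θ + 1))/(θ + 1)**2
The later steps are derived from this incorrect expression, so the error originates in Step 2.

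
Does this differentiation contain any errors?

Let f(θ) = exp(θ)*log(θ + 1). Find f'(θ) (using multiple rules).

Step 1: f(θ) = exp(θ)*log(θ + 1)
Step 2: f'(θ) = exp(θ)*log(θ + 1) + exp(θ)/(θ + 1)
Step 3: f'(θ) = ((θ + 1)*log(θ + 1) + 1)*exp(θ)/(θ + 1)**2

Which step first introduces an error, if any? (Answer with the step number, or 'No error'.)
Step 3

Step 3 is incorrect due to a wrong exponent.
The step shows: ((θ + 1)*log(θ + 1) + 1)*exp(θ)/(θ + 1)**2
The correct value should be: ((θ + 1)*log(θ + 1) + 1)*exp(θ)/(θ + 1)

Explanation: The exponent -1 on θ + 1 was incorrectly written as -2: the term ((θ + 1)*log(θ + 1) + 1)*exp(θ)/(θ + 1) was incorrectly written as ((θ + 1)*log(θ + 1) + 1)*exp(θ)/(θ + 1)**2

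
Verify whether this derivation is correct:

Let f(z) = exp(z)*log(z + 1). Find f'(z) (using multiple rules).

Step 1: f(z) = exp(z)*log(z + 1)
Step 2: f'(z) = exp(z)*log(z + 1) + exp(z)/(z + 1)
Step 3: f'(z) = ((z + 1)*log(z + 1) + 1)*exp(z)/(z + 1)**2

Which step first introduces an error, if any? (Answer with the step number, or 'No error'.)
Step 3

Step 3 is incorrect due to a wrong exponent.
The step shows: ((z + 1)*log(z + 1) + 1)*exp(z)/(z + 1)**2
The correct value should be: ((z + 1)*log(z + 1) + 1)*exp(z)/(z + 1)

Explanation: The exponent -1 on z + 1 was incorrectly written as -2: the term ((z + 1)*log(z + 1) + 1)*exp(z)/(z + 1) was incorrectly written as ((z + 1)*log(z + 1) + 1)*exp(z)/(z + 1)**2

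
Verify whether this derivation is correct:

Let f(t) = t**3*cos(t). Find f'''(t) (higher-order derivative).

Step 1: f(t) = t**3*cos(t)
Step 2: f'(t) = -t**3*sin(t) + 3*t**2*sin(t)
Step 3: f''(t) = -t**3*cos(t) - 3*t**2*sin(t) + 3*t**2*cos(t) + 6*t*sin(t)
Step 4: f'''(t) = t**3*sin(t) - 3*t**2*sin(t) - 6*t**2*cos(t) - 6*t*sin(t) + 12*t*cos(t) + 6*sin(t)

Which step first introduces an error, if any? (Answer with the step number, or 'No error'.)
Step 2

Step 2 is incorrect due to a wrong trig function.
The step shows: -t**3*sin(t) + 3*t**2*sin(t)
The correct value should be: -t**3*sin(t) + 3*t**2*cos(t)

Explanation: cos(t) was incorrectly written as sin(t): the term 3*t**2*cos(t) was incorrectly written as 3*t**2*sin(t)
The later steps are derived from this incorrect expression, so the error originates in Step 2.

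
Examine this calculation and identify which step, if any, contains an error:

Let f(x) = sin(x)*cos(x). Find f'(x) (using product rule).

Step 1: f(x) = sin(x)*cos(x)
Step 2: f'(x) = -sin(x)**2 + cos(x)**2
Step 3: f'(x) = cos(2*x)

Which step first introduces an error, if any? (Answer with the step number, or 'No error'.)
No error

All steps in this derivation are correct.
The final answer f'(x) = cos(2*x) is valid.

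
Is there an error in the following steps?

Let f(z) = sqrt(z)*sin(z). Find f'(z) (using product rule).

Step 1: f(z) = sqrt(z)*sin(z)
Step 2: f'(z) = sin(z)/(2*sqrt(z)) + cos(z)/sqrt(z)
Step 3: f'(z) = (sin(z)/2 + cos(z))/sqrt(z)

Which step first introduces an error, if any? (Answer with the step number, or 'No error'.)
Step 2

Step 2 is incorrect due to a wrong exponent.
The step shows: sin(z)/(2*sqrt(z)) + cos(z)/sqrt(z)
The correct value should be: sqrt(z)*cos(z) + sin(z)/(2*sqrt(z))

Explanation: The exponent 1/2 on z was incorrectly written as -1/2: the term sqrt(z)*cos(z) was incorrectly written as cos(z)/sqrt(z)
The later steps are derived from this incorrect expression, so the error originates in Step 2.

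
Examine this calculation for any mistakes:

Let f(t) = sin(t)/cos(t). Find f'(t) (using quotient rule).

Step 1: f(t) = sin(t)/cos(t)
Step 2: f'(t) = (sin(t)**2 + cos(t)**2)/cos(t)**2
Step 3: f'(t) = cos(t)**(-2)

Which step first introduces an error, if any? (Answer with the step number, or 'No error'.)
No error

All steps in this derivation are correct.
The final answer f'(t) = cos(t)**(-2) is valid.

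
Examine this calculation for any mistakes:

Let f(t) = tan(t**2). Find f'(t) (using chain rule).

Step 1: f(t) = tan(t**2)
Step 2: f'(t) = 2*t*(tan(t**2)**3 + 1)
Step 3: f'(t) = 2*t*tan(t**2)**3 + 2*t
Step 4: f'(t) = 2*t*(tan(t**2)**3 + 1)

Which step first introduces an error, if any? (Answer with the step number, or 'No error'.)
Step 2

Step 2 is incorrect due to a wrong exponent.
The step shows: 2*t*(tan(t**2)**3 + 1)
The correct value should be: 2*t*(tan(t**2)**2 + 1)

Explanation: The exponent 2 on tan(t**2) was incorrectly written as 3: the term 2*t*(tan(t**2)**2 + 1) was incorrectly written as 2*t*(tan(t**2)**3 + 1)
The later steps are derived from this incorrect expression, so the error originates in Step 2.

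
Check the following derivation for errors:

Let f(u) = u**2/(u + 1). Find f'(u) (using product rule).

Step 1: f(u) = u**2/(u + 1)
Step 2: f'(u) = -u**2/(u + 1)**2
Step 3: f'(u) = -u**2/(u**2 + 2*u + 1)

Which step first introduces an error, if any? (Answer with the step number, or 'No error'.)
Step 2

Step 2 is incorrect due to a dropped term.
The step shows: -u**2/(u + 1)**2
The correct value should be: -u**2/(u + 1)**2 + 2*u/(u + 1)

Explanation: A term was dropped: the term 2*u/(u + 1) was incorrectly omitted
The later steps are derived from this incorrect expression, so the error originates in Step 2.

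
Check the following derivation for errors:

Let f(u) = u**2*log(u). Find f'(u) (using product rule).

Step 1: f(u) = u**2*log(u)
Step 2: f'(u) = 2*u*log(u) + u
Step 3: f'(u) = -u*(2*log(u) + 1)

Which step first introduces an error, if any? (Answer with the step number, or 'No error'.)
Step 3

Step 3 is incorrect due to a sign flip.
The step shows: -u*(2*log(u) + 1)
The correct value should be: u*(2*log(u) + 1)

Explanation: The sign of the whole expression was flipped: the term u*(2*log(u) + 1) was incorrectly written as -u*(2*log(u) + 1)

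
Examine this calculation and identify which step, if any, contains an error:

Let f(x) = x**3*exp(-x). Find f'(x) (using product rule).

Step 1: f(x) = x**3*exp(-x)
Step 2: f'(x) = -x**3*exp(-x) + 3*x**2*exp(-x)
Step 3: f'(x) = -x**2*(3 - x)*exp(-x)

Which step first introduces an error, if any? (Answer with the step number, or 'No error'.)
Step 3

Step 3 is incorrect due to a sign flip.
The step shows: -x**2*(3 - x)*exp(-x)
The correct value should be: x**2*(3 - x)*exp(-x)

Explanation: The sign of the whole expression was flipped: the term x**2*(3 - x)*exp(-x) was incorrectly written as -x**2*(3 - x)*exp(-x)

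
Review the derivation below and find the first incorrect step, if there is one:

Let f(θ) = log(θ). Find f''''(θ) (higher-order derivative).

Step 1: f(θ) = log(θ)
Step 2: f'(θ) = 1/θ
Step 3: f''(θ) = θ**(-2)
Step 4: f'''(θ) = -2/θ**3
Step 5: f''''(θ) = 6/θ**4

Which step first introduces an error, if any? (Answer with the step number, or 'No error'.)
Step 3

Step 3 is incorrect due to a sign flip.
The step shows: θ**(-2)
The correct value should be: -1/θ**2

Explanation: The sign of the whole expression was flipped: the term -1/θ**2 was incorrectly written as θ**(-2)
The later steps are derived from this incorrect expression, so the error originates in Step 3.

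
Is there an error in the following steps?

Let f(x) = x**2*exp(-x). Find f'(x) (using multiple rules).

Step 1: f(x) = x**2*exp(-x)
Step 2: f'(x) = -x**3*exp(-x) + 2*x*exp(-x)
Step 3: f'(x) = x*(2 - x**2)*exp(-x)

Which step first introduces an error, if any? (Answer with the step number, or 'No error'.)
Step 2

Step 2 is incorrect due to a wrong exponent.
The step shows: -x**3*exp(-x) + 2*x*exp(-x)
The correct value should be: -x**2*exp(-x) + 2*x*exp(-x)

Explanation: The exponent 2 on x was incorrectly written as 3: the term -x**2*exp(-x) was incorrectly written as -x**3*exp(-x)
The later steps are derived from this incorrect expression, so the error originates in Step 2.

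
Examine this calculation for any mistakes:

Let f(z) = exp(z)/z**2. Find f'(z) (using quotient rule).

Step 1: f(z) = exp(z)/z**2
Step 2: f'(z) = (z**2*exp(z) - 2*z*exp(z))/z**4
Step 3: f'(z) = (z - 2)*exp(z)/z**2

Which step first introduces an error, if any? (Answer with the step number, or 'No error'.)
Step 3

Step 3 is incorrect due to a wrong exponent.
The step shows: (z - 2)*exp(z)/z**2
The correct value should be: (z - 2)*exp(z)/z**3

Explanation: The exponent -3 on z was incorrectly written as -2: the term (z - 2)*exp(z)/z**3 was incorrectly written as (z - 2)*exp(z)/z**2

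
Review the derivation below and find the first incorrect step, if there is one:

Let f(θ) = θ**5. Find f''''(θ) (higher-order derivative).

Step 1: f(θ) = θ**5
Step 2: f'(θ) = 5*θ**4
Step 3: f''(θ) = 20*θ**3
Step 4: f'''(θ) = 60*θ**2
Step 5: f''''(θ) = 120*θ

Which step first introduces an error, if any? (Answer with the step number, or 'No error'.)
No error

All steps in this derivation are correct.
The final answer f''''(θ) = 120*θ is valid.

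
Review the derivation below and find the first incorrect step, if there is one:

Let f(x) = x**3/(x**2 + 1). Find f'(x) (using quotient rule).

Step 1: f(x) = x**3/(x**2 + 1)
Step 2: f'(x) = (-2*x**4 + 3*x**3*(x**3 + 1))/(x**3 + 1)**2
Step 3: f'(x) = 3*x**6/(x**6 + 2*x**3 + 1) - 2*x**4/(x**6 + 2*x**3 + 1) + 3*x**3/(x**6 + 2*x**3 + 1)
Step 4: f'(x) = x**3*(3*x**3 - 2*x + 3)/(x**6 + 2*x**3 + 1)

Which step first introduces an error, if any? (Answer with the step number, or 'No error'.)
Step 2

Step 2 is incorrect due to a wrong exponent.
The step shows: (-2*x**4 + 3*x**3*(x**3 + 1))/(x**3 + 1)**2
The correct value should be: (-2*x**4 + 3*x**2*(x**2 + 1))/(x**2 + 1)**2

Explanation: The exponent 2 on x was incorrectly written as 3: the term (-2*x**4 + 3*x**2*(x**2 + 1))/(x**2 + 1)**2 was incorrectly written as (-2*x**4 + 3*x**3*(x**3 + 1))/(x**3 + 1)**2
The later steps are derived from this incorrect expression, so the error originates in Step 2.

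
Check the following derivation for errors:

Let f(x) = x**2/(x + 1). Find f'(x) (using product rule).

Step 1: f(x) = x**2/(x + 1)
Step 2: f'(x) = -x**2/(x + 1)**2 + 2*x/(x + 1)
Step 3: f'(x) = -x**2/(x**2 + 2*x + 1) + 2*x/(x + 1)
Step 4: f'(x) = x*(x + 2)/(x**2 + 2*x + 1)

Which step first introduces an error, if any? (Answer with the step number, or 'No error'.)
No error

All steps in this derivation are correct.
The final answer f'(x) = x*(x + 2)/(x**2 + 2*x + 1) is valid.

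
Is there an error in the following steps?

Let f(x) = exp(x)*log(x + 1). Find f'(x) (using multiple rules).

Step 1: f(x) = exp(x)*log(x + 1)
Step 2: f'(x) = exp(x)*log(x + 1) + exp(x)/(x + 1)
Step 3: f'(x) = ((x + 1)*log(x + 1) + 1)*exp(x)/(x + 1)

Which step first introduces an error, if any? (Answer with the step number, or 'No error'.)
No error

All steps in this derivation are correct.
The final answer f'(x) = ((x + 1)*log(x + 1) + 1)*exp(x)/(x + 1) is valid.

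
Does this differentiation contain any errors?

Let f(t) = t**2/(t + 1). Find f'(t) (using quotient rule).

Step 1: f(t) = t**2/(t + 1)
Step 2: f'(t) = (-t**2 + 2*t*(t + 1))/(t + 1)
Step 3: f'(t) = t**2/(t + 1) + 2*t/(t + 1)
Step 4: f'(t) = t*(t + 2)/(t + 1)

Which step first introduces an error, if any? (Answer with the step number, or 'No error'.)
Step 2

Step 2 is incorrect due to a wrong exponent.
The step shows: (-t**2 + 2*t*(t + 1))/(t + 1)
The correct value should be: (-t**2 + 2*t*(t + 1))/(t + 1)**2

Explanation: The exponent -2 on t + 1 was incorrectly written as -1: the term (-t**2 + 2*t*(t + 1))/(t + 1)**2 was incorrectly written as (-t**2 + 2*t*(t + 1))/(t + 1)
The later steps are derived from this incorrect expression, so the error originates in Step 2.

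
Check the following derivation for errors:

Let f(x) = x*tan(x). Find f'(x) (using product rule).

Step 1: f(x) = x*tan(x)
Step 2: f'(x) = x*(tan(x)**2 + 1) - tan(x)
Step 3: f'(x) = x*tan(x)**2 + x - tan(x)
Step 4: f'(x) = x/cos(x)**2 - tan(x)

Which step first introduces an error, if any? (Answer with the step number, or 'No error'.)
Step 2

Step 2 is incorrect due to a sign flip.
The step shows: x*(tan(x)**2 + 1) - tan(x)
The correct value should be: x*(tan(x)**2 + 1) + tan(x)

Explanation: The sign of one term was flipped: the term tan(x) was incorrectly written as -tan(x)
The later steps are derived from this incorrect expression, so the error originates in Step 2.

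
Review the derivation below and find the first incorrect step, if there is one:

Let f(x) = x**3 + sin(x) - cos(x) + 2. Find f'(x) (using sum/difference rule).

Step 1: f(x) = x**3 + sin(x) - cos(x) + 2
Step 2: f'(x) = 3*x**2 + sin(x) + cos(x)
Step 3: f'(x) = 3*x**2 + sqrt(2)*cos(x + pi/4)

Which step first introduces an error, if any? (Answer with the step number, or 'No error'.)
Step 3

Step 3 is incorrect due to a wrong trig function.
The step shows: 3*x**2 + sqrt(2)*cos(x + pi/4)
The correct value should be: 3*x**2 + sqrt(2)*sin(x + pi/4)

Explanation: sin(x + pi/4) was incorrectly written as cos(x + pi/4): the term sqrt(2)*sin(x + pi/4) was incorrectly written as sqrt(2)*cos(x + pi/4)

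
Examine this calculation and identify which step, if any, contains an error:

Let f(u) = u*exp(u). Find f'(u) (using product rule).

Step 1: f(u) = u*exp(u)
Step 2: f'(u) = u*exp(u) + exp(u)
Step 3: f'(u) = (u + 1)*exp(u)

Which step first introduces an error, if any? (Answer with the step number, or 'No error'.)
No error

All steps in this derivation are correct.
The final answer f'(u) = (u + 1)*exp(u) is valid.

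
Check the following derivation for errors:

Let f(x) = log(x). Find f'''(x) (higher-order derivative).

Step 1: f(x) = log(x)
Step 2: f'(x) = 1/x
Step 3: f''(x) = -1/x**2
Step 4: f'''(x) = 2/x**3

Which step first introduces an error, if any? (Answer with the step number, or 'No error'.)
No error

All steps in this derivation are correct.
The final answer f'''(x) = 2/x**3 is valid.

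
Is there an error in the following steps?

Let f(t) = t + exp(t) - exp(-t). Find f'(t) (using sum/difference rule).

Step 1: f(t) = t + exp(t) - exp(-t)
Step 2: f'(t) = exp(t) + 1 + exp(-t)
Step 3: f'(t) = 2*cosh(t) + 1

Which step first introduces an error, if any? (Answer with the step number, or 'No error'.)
No error

All steps in this derivation are correct.
The final answer f'(t) = 2*cosh(t) + 1 is valid.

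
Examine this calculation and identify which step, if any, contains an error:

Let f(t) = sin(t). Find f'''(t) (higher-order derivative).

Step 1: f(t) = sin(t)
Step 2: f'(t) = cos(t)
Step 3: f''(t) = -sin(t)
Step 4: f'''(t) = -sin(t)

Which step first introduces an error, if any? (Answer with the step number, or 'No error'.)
Step 4

Step 4 is incorrect due to a wrong trig function.
The step shows: -sin(t)
The correct value should be: -cos(t)

Explanation: cos(t) was incorrectly written as sin(t): the term -cos(t) was incorrectly written as -sin(t)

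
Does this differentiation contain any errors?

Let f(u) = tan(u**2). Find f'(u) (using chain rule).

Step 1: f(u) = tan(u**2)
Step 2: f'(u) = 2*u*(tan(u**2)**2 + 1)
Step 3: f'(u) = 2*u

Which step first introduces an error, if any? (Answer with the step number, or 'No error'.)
Step 3

Step 3 is incorrect due to a dropped term.
The step shows: 2*u
The correct value should be: 2*u*tan(u**2)**2 + 2*u

Explanation: A term was dropped: the term 2*u*tan(u**2)**2 was incorrectly omitted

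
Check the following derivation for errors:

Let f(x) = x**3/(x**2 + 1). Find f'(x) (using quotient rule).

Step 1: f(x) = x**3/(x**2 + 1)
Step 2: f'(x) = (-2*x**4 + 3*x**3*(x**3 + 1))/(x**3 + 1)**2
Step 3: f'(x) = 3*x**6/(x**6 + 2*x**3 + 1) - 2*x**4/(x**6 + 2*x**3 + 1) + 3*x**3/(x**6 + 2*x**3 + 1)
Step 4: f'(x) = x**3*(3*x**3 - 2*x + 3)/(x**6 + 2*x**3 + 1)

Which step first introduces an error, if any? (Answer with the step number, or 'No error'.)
Step 2

Step 2 is incorrect due to a wrong exponent.
The step shows: (-2*x**4 + 3*x**3*(x**3 + 1))/(x**3 + 1)**2
The correct value should be: (-2*x**4 + 3*x**2*(x**2 + 1))/(x**2 + 1)**2

Explanation: The exponent 2 on x was incorrectly written as 3: the term (-2*x**4 + 3*x**2*(x**2 + 1))/(x**2 + 1)**2 was incorrectly written as (-2*x**4 + 3*x**3*(x**3 + 1))/(x**3 + 1)**2
The later steps are derived from this incorrect expression, so the error originates in Step 2.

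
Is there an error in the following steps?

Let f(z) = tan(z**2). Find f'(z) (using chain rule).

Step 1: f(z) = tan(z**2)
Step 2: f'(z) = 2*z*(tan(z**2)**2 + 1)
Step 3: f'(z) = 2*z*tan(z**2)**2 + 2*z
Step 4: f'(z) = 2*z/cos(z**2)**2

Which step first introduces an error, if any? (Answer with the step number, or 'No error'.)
No error

All steps in this derivation are correct.
The final answer f'(z) = 2*z/cos(z**2)**2 is valid.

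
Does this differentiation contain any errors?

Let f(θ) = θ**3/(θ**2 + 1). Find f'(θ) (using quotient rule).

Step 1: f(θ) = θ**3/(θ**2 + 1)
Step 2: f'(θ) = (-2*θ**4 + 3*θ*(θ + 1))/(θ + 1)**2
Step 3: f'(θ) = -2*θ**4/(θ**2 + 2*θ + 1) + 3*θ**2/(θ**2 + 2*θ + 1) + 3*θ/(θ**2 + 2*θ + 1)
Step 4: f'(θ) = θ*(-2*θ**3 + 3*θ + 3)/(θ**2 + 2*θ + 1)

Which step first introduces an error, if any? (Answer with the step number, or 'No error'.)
Step 2

Step 2 is incorrect due to a wrong exponent.
The step shows: (-2*θ**4 + 3*θ*(θ + 1))/(θ + 1)**2
The correct value should be: (-2*θ**4 + 3*θ**2*(θ**2 + 1))/(θ**2 + 1)**2

Explanation: The exponent 2 on θ was incorrectly written as 1: the term (-2*θ**4 + 3*θ**2*(θ**2 + 1))/(θ**2 + 1)**2 was incorrectly written as (-2*θ**4 + 3*θ*(θ + 1))/(θ + 1)**2
The later steps are derived from this incorrect expression, so the error originates in Step 2.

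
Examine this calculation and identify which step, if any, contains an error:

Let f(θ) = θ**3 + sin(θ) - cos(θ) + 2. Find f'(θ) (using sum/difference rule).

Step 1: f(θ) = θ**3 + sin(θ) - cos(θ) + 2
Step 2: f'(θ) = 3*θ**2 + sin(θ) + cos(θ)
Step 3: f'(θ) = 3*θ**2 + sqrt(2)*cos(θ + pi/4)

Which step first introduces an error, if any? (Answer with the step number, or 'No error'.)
Step 3

Step 3 is incorrect due to a wrong trig function.
The step shows: 3*θ**2 + sqrt(2)*cos(θ + pi/4)
The correct value should be: 3*θ**2 + sqrt(2)*sin(θ + pi/4)

Explanation: sin(θ + pi/4) was incorrectly written as cos(θ + pi/4): the term sqrt(2)*sin(θ + pi/4) was incorrectly written as sqrt(2)*cos(θ + pi/4)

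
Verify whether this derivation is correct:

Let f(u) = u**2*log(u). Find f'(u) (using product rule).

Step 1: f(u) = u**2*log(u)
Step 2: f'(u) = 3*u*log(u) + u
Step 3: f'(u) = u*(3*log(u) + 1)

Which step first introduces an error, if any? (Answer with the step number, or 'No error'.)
Step 2

Step 2 is incorrect due to a wrong coefficient.
The step shows: 3*u*log(u) + u
The correct value should be: 2*u*log(u) + u

Explanation: The coefficient 2 was incorrectly written as 3: the term 2*u*log(u) was incorrectly written as 3*u*log(u)
The later steps are derived from this incorrect expression, so the error originates in Step 2.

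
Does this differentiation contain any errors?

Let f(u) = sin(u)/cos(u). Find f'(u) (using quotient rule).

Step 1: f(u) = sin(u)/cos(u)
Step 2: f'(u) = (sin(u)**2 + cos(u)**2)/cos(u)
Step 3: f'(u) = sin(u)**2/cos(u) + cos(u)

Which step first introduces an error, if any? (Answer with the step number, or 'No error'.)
Step 2

Step 2 is incorrect due to a wrong exponent.
The step shows: (sin(u)**2 + cos(u)**2)/cos(u)
The correct value should be: (sin(u)**2 + cos(u)**2)/cos(u)**2

Explanation: The exponent -2 on cos(u) was incorrectly written as -1: the term (sin(u)**2 + cos(u)**2)/cos(u)**2 was incorrectly written as (sin(u)**2 + cos(u)**2)/cos(u)
The later steps are derived from this incorrect expression, so the error originates in Step 2.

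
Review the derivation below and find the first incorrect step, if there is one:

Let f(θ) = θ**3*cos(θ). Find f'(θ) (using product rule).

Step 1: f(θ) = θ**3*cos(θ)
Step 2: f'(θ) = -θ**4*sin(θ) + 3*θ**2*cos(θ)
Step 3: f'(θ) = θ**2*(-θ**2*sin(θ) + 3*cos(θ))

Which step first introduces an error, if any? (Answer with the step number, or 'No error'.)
Step 2

Step 2 is incorrect due to a wrong exponent.
The step shows: -θ**4*sin(θ) + 3*θ**2*cos(θ)
The correct value should be: -θ**3*sin(θ) + 3*θ**2*cos(θ)

Explanation: The exponent 3 on θ was incorrectly written as 4: the term -θ**3*sin(θ) was incorrectly written as -θ**4*sin(θ)
The later steps are derived from this incorrect expression, so the error originates in Step 2.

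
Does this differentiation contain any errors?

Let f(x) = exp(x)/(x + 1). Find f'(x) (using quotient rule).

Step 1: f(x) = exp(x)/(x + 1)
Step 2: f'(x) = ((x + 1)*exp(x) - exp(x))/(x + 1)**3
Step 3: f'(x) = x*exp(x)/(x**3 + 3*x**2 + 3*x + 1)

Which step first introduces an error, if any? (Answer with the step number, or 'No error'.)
Step 2

Step 2 is incorrect due to a wrong exponent.
The step shows: ((x + 1)*exp(x) - exp(x))/(x + 1)**3
The correct value should be: ((x + 1)*exp(x) - exp(x))/(x + 1)**2

Explanation: The exponent -2 on x + 1 was incorrectly written as -3: the term ((x + 1)*exp(x) - exp(x))/(x + 1)**2 was incorrectly written as ((x + 1)*exp(x) - exp(x))/(x + 1)**3
The later steps are derived from this incorrect expression, so the error originates in Step 2.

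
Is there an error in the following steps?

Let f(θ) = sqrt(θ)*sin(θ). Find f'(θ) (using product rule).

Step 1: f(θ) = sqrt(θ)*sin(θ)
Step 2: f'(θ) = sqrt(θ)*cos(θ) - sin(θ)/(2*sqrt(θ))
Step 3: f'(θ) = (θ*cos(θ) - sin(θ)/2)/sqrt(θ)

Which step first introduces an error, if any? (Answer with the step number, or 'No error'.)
Step 2

Step 2 is incorrect due to a sign flip.
The step shows: sqrt(θ)*cos(θ) - sin(θ)/(2*sqrt(θ))
The correct value should be: sqrt(θ)*cos(θ) + sin(θ)/(2*sqrt(θ))

Explanation: The sign of one term was flipped: the term sin(θ)/(2*sqrt(θ)) was incorrectly written as -sin(θ)/(2*sqrt(θ))
The later steps are derived from this incorrect expression, so the error originates in Step 2.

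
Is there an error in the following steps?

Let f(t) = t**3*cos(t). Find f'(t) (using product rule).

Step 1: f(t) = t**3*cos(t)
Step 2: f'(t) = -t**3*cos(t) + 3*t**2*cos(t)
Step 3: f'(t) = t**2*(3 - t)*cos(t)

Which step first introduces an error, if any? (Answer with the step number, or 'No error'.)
Step 2

Step 2 is incorrect due to a wrong trig function.
The step shows: -t**3*cos(t) + 3*t**2*cos(t)
The correct value should be: -t**3*sin(t) + 3*t**2*cos(t)

Explanation: sin(t) was incorrectly written as cos(t): the term -t**3*sin(t) was incorrectly written as -t**3*cos(t)
The later steps are derived from this incorrect expression, so the error originates in Step 2.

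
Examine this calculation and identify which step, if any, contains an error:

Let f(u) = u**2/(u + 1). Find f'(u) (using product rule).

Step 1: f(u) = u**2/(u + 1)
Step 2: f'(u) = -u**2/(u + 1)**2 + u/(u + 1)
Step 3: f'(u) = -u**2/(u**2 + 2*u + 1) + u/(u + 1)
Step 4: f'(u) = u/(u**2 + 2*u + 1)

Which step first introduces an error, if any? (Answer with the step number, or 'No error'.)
Step 2

Step 2 is incorrect due to a wrong coefficient.
The step shows: -u**2/(u + 1)**2 + u/(u + 1)
The correct value should be: -u**2/(u + 1)**2 + 2*u/(u + 1)

Explanation: The coefficient 2 was incorrectly written as 1: the term 2*u/(u + 1) was incorrectly written as u/(u + 1)
The later steps are derived from this incorrect expression, so the error originates in Step 2.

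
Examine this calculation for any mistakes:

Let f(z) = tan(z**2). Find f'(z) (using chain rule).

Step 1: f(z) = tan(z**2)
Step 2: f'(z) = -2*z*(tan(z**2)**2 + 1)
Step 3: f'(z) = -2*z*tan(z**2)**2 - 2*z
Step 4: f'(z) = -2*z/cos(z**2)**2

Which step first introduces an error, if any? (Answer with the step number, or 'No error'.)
Step 2

Step 2 is incorrect due to a sign flip.
The step shows: -2*z*(tan(z**2)**2 + 1)
The correct value should be: 2*z*(tan(z**2)**2 + 1)

Explanation: The sign of the whole expression was flipped: the term 2*z*(tan(z**2)**2 + 1) was incorrectly written as -2*z*(tan(z**2)**2 + 1)
The later steps are derived from this incorrect expression, so the error originates in Step 2.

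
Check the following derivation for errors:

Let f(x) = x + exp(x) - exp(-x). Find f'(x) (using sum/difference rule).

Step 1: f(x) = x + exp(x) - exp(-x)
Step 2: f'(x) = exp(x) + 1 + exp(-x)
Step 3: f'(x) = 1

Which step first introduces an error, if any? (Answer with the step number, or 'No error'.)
Step 3

Step 3 is incorrect due to a dropped term.
The step shows: 1
The correct value should be: 2*cosh(x) + 1

Explanation: A term was dropped: the term 2*cosh(x) was incorrectly omitted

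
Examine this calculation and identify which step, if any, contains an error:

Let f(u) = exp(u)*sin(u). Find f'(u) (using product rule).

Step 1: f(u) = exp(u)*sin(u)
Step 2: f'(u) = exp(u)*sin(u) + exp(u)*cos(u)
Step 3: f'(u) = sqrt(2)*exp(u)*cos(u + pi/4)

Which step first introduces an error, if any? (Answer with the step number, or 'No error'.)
Step 3

Step 3 is incorrect due to a wrong trig function.
The step shows: sqrt(2)*exp(u)*cos(u + pi/4)
The correct value should be: sqrt(2)*exp(u)*sin(u + pi/4)

Explanation: sin(u + pi/4) was incorrectly written as cos(u + pi/4): the term sqrt(2)*exp(u)*sin(u + pi/4) was incorrectly written as sqrt(2)*exp(u)*cos(u + pi/4)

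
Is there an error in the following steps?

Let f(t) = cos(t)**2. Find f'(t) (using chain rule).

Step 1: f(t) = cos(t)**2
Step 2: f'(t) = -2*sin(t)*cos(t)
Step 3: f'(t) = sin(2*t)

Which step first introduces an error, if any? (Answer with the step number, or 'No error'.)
Step 3

Step 3 is incorrect due to a sign flip.
The step shows: sin(2*t)
The correct value should be: -sin(2*t)

Explanation: The sign of the whole expression was flipped: the term -sin(2*t) was incorrectly written as sin(2*t)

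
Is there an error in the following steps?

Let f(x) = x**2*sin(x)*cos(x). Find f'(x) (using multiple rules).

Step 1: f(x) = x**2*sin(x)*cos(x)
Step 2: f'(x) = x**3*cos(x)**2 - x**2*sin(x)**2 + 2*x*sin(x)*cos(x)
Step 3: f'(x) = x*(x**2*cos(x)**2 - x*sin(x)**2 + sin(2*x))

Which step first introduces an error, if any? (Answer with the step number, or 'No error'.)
Step 2

Step 2 is incorrect due to a wrong exponent.
The step shows: x**3*cos(x)**2 - x**2*sin(x)**2 + 2*x*sin(x)*cos(x)
The correct value should be: -x**2*sin(x)**2 + x**2*cos(x)**2 + 2*x*sin(x)*cos(x)

Explanation: The exponent 2 on x was incorrectly written as 3: the term x**2*cos(x)**2 was incorrectly written as x**3*cos(x)**2
The later steps are derived from this incorrect expression, so the error originates in Step 2.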